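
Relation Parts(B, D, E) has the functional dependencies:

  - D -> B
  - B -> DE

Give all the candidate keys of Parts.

{B}, {D}

{B}⁺: B→DE adds D, E → {B, D, E}.
{D}⁺: D→B adds B; B→DE adds E → {B, D, E}.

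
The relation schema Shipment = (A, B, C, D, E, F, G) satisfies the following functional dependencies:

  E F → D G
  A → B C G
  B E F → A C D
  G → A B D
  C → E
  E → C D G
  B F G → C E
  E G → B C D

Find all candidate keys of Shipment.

Attribute F never appears on the right-hand side of any dependency, so F must belong to every candidate key.
{F}⁺ = {F}, which is not all of the schema, so we must add further attributes.
{A, F}⁺: A→BCG adds B, C, G; G→ABD adds D; C→E adds E → {A, B, C, D, E, F, G}.
{C, F}⁺: C→E adds E; E→CDG adds D, G; EG→BCD adds B; BEF→ACD adds A → {A, B, C, D, E, F, G}.
{E, F}⁺: EF→DG adds D, G; G→ABD adds A, B; E→CDG adds C → {A, B, C, D, E, F, G}.
{F, G}⁺: G→ABD adds A, B, D; BFG→CE adds C, E → {A, B, C, D, E, F, G}.
Any other superkey contains one of these as a subset, so there are no further candidate keys.

AF; CF; EF; FG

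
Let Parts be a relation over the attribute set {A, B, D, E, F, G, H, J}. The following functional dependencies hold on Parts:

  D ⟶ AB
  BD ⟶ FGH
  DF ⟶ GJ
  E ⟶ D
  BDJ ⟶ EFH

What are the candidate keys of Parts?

{D}, {E}

{D}⁺: D→AB adds A, B; BD→FGH adds F, G, H; DF→GJ adds J; BDJ→EFH adds E → {A, B, D, E, F, G, H, J}.
{E}⁺: E→D adds D; D→AB adds A, B; BD→FGH adds F, G, H; DF→GJ adds J → {A, B, D, E, F, G, H, J}.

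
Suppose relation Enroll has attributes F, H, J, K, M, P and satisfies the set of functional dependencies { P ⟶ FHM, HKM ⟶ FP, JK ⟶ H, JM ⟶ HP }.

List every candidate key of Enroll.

(J, K, M), (J, K, P)

{J, K, M}⁺: JK→H adds H; JM→HP adds P; P→FHM adds F → {F, H, J, K, M, P}. Minimal: {K, M}⁺ = {K, M}; {J, M}⁺ = {F, H, J, M, P}; {J, K}⁺ = {H, J, K} — none reach the full schema.
{J, K, P}⁺: P→FHM adds F, H, M → {F, H, J, K, M, P}. Minimal: {K, P}⁺ = {F, H, K, M, P}; {J, P}⁺ = {F, H, J, M, P}; {J, K}⁺ = {H, J, K} — none reach the full schema.
Any other superkey contains one of these as a subset, so there are no further candidate keys.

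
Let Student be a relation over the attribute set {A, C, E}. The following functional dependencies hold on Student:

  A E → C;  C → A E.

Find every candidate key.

(C), (A, E)

{C}⁺: C→AE adds A, E → {A, C, E}.
{A, E}⁺: AE→C adds C → {A, C, E}.
Any other superkey contains one of these as a subset, so there are no further candidate keys.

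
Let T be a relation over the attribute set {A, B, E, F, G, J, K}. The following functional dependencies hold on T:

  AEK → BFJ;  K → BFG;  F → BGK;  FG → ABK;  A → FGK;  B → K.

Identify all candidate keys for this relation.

Attribute E never appears on the right-hand side of any dependency, so E must belong to every candidate key.
{E}⁺ = {E}, which is not all of the schema, so we must add further attributes.
{A, E}⁺: A→FGK adds F, G, K; AEK→BFJ adds B, J → {A, B, E, F, G, J, K}. Minimal: {E}⁺ = {E}; {A}⁺ = {A, B, F, G, K} — none reach the full schema.
{B, E}⁺: B→K adds K; K→BFG adds F, G; FG→ABK adds A; AEK→BFJ adds J → {A, B, E, F, G, J, K}. Minimal: {E}⁺ = {E}; {B}⁺ = {A, B, F, G, K} — none reach the full schema.
{E, F}⁺: F→BGK adds B, G, K; FG→ABK adds A; AEK→BFJ adds J → {A, B, E, F, G, J, K}. Minimal: {F}⁺ = {A, B, F, G, K}; {E}⁺ = {E} — none reach the full schema.
{E, K}⁺: K→BFG adds B, F, G; FG→ABK adds A; AEK→BFJ adds J → {A, B, E, F, G, J, K}. Minimal: {K}⁺ = {A, B, F, G, K}; {E}⁺ = {E} — none reach the full schema.
Any other superkey contains one of these as a subset, so there are no further candidate keys.

AE, BE, EF, EK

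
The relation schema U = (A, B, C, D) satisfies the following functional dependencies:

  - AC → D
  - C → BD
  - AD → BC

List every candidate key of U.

Attribute A never appears on the right-hand side of any dependency, so A must belong to every candidate key.
{A}⁺ = {A}, which is not all of the schema, so we must add further attributes.
{A, C}⁺: AC→D adds D; C→BD adds B → {A, B, C, D}. Minimal: {C}⁺ = {B, C, D}; {A}⁺ = {A} — none reach the full schema.
{A, D}⁺: AD→BC adds B, C → {A, B, C, D}. Minimal: {D}⁺ = {D}; {A}⁺ = {A} — none reach the full schema.
Any other superkey contains one of these as a subset, so there are no further candidate keys.

AC, AD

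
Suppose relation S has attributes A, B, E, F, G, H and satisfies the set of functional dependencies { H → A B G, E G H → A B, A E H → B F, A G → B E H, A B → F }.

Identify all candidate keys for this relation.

{H}⁺: H→ABG adds A, B, G; AG→BEH adds E; AB→F adds F → {A, B, E, F, G, H}.
{A, G}⁺: AG→BEH adds B, E, H; AB→F adds F → {A, B, E, F, G, H}. Minimal: {G}⁺ = {G}; {A}⁺ = {A} — none reach the full schema.

(H), (A, G)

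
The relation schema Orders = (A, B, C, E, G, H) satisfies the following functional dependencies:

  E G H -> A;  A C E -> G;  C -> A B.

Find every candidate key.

Attributes C, E, H never appear on any right-hand side, so every candidate key must contain {C, E, H}.
{C, E, H}⁺ = {A, B, C, E, G, H}, which is all of the schema, so {C, E, H} is the only candidate key.

CEH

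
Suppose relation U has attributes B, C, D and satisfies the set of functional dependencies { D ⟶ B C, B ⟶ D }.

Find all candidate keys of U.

{B}⁺: B→D adds D; D→BC adds C → {B, C, D}.
{D}⁺: D→BC adds B, C → {B, C, D}.
Any other superkey contains one of these as a subset, so there are no further candidate keys.

{B}; {D}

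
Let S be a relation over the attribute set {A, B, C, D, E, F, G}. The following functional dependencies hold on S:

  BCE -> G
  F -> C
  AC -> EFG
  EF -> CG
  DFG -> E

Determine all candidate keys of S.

(A, B, C, D), (A, B, D, F)

Attributes A, B, D never appear on any right-hand side, so every candidate key must contain {A, B, D}.
{A, B, D}⁺ = {A, B, D}, which is not all of the schema, so we must add further attributes.
{A, B, C, D}⁺: AC→EFG adds E, F, G → {A, B, C, D, E, F, G}. Minimal: {B, C, D}⁺ = {B, C, D}; {A, C, D}⁺ = {A, C, D, E, F, G}; {A, B, D}⁺ = {A, B, D}; … — none reach the full schema.
{A, B, D, F}⁺: F→C adds C; AC→EFG adds E, G → {A, B, C, D, E, F, G}. Minimal: {B, D, F}⁺ = {B, C, D, F}; {A, D, F}⁺ = {A, C, D, E, F, G}; {A, B, F}⁺ = {A, B, C, E, F, G}; … — none reach the full schema.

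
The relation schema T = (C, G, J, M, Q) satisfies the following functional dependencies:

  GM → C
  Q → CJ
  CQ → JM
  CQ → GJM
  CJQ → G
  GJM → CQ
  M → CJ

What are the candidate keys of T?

{Q}⁺: Q→CJ adds C, J; CQ→JM adds M; CQ→GJM adds G → {C, G, J, M, Q}.
{G, M}⁺: GM→C adds C; M→CJ adds J; GJM→CQ adds Q → {C, G, J, M, Q}. Minimal: {M}⁺ = {C, J, M}; {G}⁺ = {G} — none reach the full schema.
Any other superkey contains one of these as a subset, so there are no further candidate keys.

Q, GM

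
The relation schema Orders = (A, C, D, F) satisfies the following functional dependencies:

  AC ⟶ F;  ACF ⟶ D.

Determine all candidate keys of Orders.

Attributes A, C never appear on any right-hand side, so every candidate key must contain {A, C}.
{A, C}⁺ = {A, C, D, F}, which is all of the schema, so {A, C} is the only candidate key.

(A, C)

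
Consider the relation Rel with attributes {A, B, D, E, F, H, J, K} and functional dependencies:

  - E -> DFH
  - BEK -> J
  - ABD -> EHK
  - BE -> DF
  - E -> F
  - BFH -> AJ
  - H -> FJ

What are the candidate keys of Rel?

Attribute B never appears on the right-hand side of any dependency, so B must belong to every candidate key.
{B}⁺ = {B}, which is not all of the schema, so we must add further attributes.
{B, E}⁺: E→DFH adds D, F, H; BFH→AJ adds A, J; ABD→EHK adds K → {A, B, D, E, F, H, J, K}. Minimal: {E}⁺ = {D, E, F, H, J}; {B}⁺ = {B} — none reach the full schema.
{A, B, D}⁺: ABD→EHK adds E, H, K; BE→DF adds F; BFH→AJ adds J → {A, B, D, E, F, H, J, K}. Minimal: {B, D}⁺ = {B, D}; {A, D}⁺ = {A, D}; {A, B}⁺ = {A, B} — none reach the full schema.
{B, D, H}⁺: H→FJ adds F, J; BFH→AJ adds A; ABD→EHK adds E, K → {A, B, D, E, F, H, J, K}. Minimal: {D, H}⁺ = {D, F, H, J}; {B, H}⁺ = {A, B, F, H, J}; {B, D}⁺ = {B, D} — none reach the full schema.

{B, E}, {A, B, D}, {B, D, H}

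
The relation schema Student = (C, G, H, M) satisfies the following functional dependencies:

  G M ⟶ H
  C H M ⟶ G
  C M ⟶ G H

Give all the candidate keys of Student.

(C, M)

{C, M}⁺: CM→GH adds G, H → {C, G, H, M}. Minimal: {M}⁺ = {M}; {C}⁺ = {C} — none reach the full schema.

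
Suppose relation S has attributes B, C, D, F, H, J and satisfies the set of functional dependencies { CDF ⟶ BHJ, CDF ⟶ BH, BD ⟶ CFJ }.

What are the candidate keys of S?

Attribute D never appears on the right-hand side of any dependency, so D must belong to every candidate key.
{D}⁺ = {D}, which is not all of the schema, so we must add further attributes.
{B, D}⁺: BD→CFJ adds C, F, J; CDF→BHJ adds H → {B, C, D, F, H, J}. Minimal: {D}⁺ = {D}; {B}⁺ = {B} — none reach the full schema.
{C, D, F}⁺: CDF→BHJ adds B, H, J → {B, C, D, F, H, J}. Minimal: {D, F}⁺ = {D, F}; {C, F}⁺ = {C, F}; {C, D}⁺ = {C, D} — none reach the full schema.
Any other superkey contains one of these as a subset, so there are no further candidate keys.

{B, D}; {C, D, F}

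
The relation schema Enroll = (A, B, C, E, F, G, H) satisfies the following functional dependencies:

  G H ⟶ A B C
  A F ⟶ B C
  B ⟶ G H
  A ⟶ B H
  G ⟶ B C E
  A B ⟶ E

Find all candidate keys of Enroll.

{A, F}, {B, F}, {F, G}

{A, F}⁺: AF→BC adds B, C; B→GH adds G, H; G→BCE adds E → {A, B, C, E, F, G, H}. Minimal: {F}⁺ = {F}; {A}⁺ = {A, B, C, E, G, H} — none reach the full schema.
{B, F}⁺: B→GH adds G, H; G→BCE adds C, E; GH→ABC adds A → {A, B, C, E, F, G, H}. Minimal: {F}⁺ = {F}; {B}⁺ = {A, B, C, E, G, H} — none reach the full schema.
{F, G}⁺: G→BCE adds B, C, E; B→GH adds H; GH→ABC adds A → {A, B, C, E, F, G, H}. Minimal: {G}⁺ = {A, B, C, E, G, H}; {F}⁺ = {F} — none reach the full schema.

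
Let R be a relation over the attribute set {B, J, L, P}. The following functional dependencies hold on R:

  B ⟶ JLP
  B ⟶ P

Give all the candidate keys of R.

B

{B}⁺: B→JLP adds J, L, P → {B, J, L, P}.
No other minimal superkey exists.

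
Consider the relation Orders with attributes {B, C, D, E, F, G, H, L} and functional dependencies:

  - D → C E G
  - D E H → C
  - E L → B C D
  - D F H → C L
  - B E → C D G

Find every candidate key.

Attributes F, H never appear on any right-hand side, so every candidate key must contain {F, H}.
{F, H}⁺ = {F, H}, which is not all of the schema, so we must add further attributes.
{D, F, H}⁺: D→CEG adds C, E, G; DFH→CL adds L; EL→BCD adds B → {B, C, D, E, F, G, H, L}.
{B, E, F, H}⁺: BE→CDG adds C, D, G; DFH→CL adds L → {B, C, D, E, F, G, H, L}.
{E, F, H, L}⁺: EL→BCD adds B, C, D; BE→CDG adds G → {B, C, D, E, F, G, H, L}.

DFH; BEFH; EFHL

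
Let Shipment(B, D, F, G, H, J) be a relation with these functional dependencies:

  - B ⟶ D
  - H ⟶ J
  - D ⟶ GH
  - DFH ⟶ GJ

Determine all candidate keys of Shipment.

(B, F)

Attributes B, F never appear on any right-hand side, so every candidate key must contain {B, F}.
{B, F}⁺ = {B, D, F, G, H, J}, which is all of the schema, so {B, F} is the only candidate key.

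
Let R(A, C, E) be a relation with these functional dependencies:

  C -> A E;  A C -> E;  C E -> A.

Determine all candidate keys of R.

Attribute C never appears on the right-hand side of any dependency, so C must belong to every candidate key.
{C}⁺ = {A, C, E}, which is all of the schema, so {C} is the only candidate key.

(C)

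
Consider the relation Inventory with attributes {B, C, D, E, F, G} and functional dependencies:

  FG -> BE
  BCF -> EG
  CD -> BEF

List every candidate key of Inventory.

Attributes C, D never appear on any right-hand side, so every candidate key must contain {C, D}.
{C, D}⁺ = {B, C, D, E, F, G}, which is all of the schema, so {C, D} is the only candidate key.

{C, D}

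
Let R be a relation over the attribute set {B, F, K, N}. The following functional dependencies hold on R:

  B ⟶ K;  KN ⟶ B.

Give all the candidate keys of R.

Attributes F, N never appear on any right-hand side, so every candidate key must contain {F, N}.
{F, N}⁺ = {F, N}, which is not all of the schema, so we must add further attributes.
{B, F, N}⁺: B→K adds K → {B, F, K, N}. Minimal: {F, N}⁺ = {F, N}; {B, N}⁺ = {B, K, N}; {B, F}⁺ = {B, F, K} — none reach the full schema.
{F, K, N}⁺: KN→B adds B → {B, F, K, N}. Minimal: {K, N}⁺ = {B, K, N}; {F, N}⁺ = {F, N}; {F, K}⁺ = {F, K} — none reach the full schema.
Any other superkey contains one of these as a subset, so there are no further candidate keys.

{B, F, N}, {F, K, N}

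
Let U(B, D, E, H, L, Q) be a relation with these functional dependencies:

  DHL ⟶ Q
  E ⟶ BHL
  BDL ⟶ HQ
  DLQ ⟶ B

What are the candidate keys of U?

{D, E}

Attributes D, E never appear on any right-hand side, so every candidate key must contain {D, E}.
{D, E}⁺ = {B, D, E, H, L, Q}, which is all of the schema, so {D, E} is the only candidate key.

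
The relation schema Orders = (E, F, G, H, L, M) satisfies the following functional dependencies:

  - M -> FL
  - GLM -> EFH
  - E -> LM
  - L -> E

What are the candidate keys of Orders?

Attribute G never appears on the right-hand side of any dependency, so G must belong to every candidate key.
{G}⁺ = {G}, which is not all of the schema, so we must add further attributes.
{E, G}⁺: E→LM adds L, M; M→FL adds F; GLM→EFH adds H → {E, F, G, H, L, M}. Minimal: {G}⁺ = {G}; {E}⁺ = {E, F, L, M} — none reach the full schema.
{G, L}⁺: L→E adds E; E→LM adds M; M→FL adds F; GLM→EFH adds H → {E, F, G, H, L, M}. Minimal: {L}⁺ = {E, F, L, M}; {G}⁺ = {G} — none reach the full schema.
{G, M}⁺: M→FL adds F, L; GLM→EFH adds E, H → {E, F, G, H, L, M}. Minimal: {M}⁺ = {E, F, L, M}; {G}⁺ = {G} — none reach the full schema.

(E, G), (G, L), (G, M)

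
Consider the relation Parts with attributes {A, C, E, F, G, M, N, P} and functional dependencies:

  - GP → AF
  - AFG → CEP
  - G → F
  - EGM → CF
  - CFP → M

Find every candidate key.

Attributes G, N never appear on any right-hand side, so every candidate key must contain {G, N}.
{G, N}⁺ = {F, G, N}, which is not all of the schema, so we must add further attributes.
{A, G, N}⁺: G→F adds F; AFG→CEP adds C, E, P; CFP→M adds M → {A, C, E, F, G, M, N, P}. Minimal: {G, N}⁺ = {F, G, N}; {A, N}⁺ = {A, N}; {A, G}⁺ = {A, C, E, F, G, M, P} — none reach the full schema.
{G, N, P}⁺: GP→AF adds A, F; AFG→CEP adds C, E; CFP→M adds M → {A, C, E, F, G, M, N, P}. Minimal: {N, P}⁺ = {N, P}; {G, P}⁺ = {A, C, E, F, G, M, P}; {G, N}⁺ = {F, G, N} — none reach the full schema.

{A, G, N}; {G, N, P}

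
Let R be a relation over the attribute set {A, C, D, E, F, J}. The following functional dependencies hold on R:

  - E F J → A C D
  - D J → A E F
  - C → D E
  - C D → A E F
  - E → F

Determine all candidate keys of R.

Attribute J never appears on the right-hand side of any dependency, so J must belong to every candidate key.
{J}⁺ = {J}, which is not all of the schema, so we must add further attributes.
{C, J}⁺: C→DE adds D, E; CD→AEF adds A, F → {A, C, D, E, F, J}. Minimal: {J}⁺ = {J}; {C}⁺ = {A, C, D, E, F} — none reach the full schema.
{D, J}⁺: DJ→AEF adds A, E, F; EFJ→ACD adds C → {A, C, D, E, F, J}. Minimal: {J}⁺ = {J}; {D}⁺ = {D} — none reach the full schema.
{E, J}⁺: E→F adds F; EFJ→ACD adds A, C, D → {A, C, D, E, F, J}. Minimal: {J}⁺ = {J}; {E}⁺ = {E, F} — none reach the full schema.
Any other superkey contains one of these as a subset, so there are no further candidate keys.

(C, J); (D, J); (E, J)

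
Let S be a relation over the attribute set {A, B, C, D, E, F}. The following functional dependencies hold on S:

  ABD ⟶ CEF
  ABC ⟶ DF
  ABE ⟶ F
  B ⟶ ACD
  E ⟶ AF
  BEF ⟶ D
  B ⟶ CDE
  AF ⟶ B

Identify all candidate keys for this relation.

{B}; {E}; {A, F}

{B}⁺: B→ACD adds A, C, D; B→CDE adds E; ABD→CEF adds F → {A, B, C, D, E, F}.
{E}⁺: E→AF adds A, F; AF→B adds B; B→ACD adds C, D → {A, B, C, D, E, F}.
{A, F}⁺: AF→B adds B; B→ACD adds C, D; B→CDE adds E → {A, B, C, D, E, F}. Minimal: {F}⁺ = {F}; {A}⁺ = {A} — none reach the full schema.
Any other superkey contains one of these as a subset, so there are no further candidate keys.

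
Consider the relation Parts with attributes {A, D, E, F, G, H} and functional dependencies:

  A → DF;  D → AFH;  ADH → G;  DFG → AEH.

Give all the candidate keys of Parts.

{A}⁺: A→DF adds D, F; D→AFH adds H; ADH→G adds G; DFG→AEH adds E → {A, D, E, F, G, H}.
{D}⁺: D→AFH adds A, F, H; ADH→G adds G; DFG→AEH adds E → {A, D, E, F, G, H}.

{A}, {D}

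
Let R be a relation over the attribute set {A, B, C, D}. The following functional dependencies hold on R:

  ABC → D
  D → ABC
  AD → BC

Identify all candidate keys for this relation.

(D), (A, B, C)

{D}⁺: D→ABC adds A, B, C → {A, B, C, D}.
{A, B, C}⁺: ABC→D adds D → {A, B, C, D}. Minimal: {B, C}⁺ = {B, C}; {A, C}⁺ = {A, C}; {A, B}⁺ = {A, B} — none reach the full schema.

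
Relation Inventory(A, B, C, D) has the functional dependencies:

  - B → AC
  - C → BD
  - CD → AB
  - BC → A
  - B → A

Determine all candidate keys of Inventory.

{B}⁺: B→AC adds A, C; C→BD adds D → {A, B, C, D}.
{C}⁺: C→BD adds B, D; CD→AB adds A → {A, B, C, D}.
Any other superkey contains one of these as a subset, so there are no further candidate keys.

{B}; {C}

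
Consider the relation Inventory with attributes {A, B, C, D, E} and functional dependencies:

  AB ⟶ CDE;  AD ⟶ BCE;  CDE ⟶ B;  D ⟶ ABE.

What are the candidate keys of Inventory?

{D}⁺: D→ABE adds A, B, E; AB→CDE adds C → {A, B, C, D, E}.
{A, B}⁺: AB→CDE adds C, D, E → {A, B, C, D, E}. Minimal: {B}⁺ = {B}; {A}⁺ = {A} — none reach the full schema.

{D}; {A, B}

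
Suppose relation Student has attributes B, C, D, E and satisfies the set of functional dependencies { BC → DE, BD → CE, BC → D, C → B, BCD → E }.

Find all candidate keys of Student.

C; BD

{C}⁺: C→B adds B; BC→DE adds D, E → {B, C, D, E}.
{B, D}⁺: BD→CE adds C, E → {B, C, D, E}. Minimal: {D}⁺ = {D}; {B}⁺ = {B} — none reach the full schema.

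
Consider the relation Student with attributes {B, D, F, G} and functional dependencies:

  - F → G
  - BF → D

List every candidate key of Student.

{B, F}

Attributes B, F never appear on any right-hand side, so every candidate key must contain {B, F}.
{B, F}⁺ = {B, D, F, G}, which is all of the schema, so {B, F} is the only candidate key.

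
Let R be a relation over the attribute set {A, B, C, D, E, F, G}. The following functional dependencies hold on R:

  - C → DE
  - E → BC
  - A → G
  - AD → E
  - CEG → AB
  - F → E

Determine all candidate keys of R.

{A, F}, {F, G}

{A, F}⁺: A→G adds G; F→E adds E; E→BC adds B, C; C→DE adds D → {A, B, C, D, E, F, G}.
{F, G}⁺: F→E adds E; E→BC adds B, C; CEG→AB adds A; C→DE adds D → {A, B, C, D, E, F, G}.
Any other superkey contains one of these as a subset, so there are no further candidate keys.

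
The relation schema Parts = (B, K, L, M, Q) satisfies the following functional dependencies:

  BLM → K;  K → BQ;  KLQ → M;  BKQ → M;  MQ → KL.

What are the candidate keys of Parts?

{K}⁺: K→BQ adds B, Q; BKQ→M adds M; MQ→KL adds L → {B, K, L, M, Q}.
{M, Q}⁺: MQ→KL adds K, L; K→BQ adds B → {B, K, L, M, Q}.
{B, L, M}⁺: BLM→K adds K; K→BQ adds Q → {B, K, L, M, Q}.

K, MQ, BLM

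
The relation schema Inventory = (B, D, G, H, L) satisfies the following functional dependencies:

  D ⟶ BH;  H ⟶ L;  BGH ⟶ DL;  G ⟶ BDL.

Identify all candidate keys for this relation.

{G}

{G}⁺: G→BDL adds B, D, L; D→BH adds H → {B, D, G, H, L}.
No other minimal superkey exists.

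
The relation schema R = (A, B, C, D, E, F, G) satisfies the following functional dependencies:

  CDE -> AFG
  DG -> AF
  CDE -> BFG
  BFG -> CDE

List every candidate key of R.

{B, D, G}; {B, F, G}; {C, D, E}

{B, D, G}⁺: DG→AF adds A, F; BFG→CDE adds C, E → {A, B, C, D, E, F, G}. Minimal: {D, G}⁺ = {A, D, F, G}; {B, G}⁺ = {B, G}; {B, D}⁺ = {B, D} — none reach the full schema.
{B, F, G}⁺: BFG→CDE adds C, D, E; CDE→AFG adds A → {A, B, C, D, E, F, G}. Minimal: {F, G}⁺ = {F, G}; {B, G}⁺ = {B, G}; {B, F}⁺ = {B, F} — none reach the full schema.
{C, D, E}⁺: CDE→AFG adds A, F, G; CDE→BFG adds B → {A, B, C, D, E, F, G}. Minimal: {D, E}⁺ = {D, E}; {C, E}⁺ = {C, E}; {C, D}⁺ = {C, D} — none reach the full schema.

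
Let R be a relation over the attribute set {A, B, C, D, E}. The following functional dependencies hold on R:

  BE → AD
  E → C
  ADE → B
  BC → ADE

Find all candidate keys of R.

{B, C}⁺: BC→ADE adds A, D, E → {A, B, C, D, E}.
{B, E}⁺: BE→AD adds A, D; E→C adds C → {A, B, C, D, E}.
{A, D, E}⁺: E→C adds C; ADE→B adds B → {A, B, C, D, E}.
Any other superkey contains one of these as a subset, so there are no further candidate keys.

{B, C}, {B, E}, {A, D, E}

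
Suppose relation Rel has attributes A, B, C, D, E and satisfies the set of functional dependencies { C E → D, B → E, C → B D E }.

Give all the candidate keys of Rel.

{A, C}⁺: C→BDE adds B, D, E → {A, B, C, D, E}. Minimal: {C}⁺ = {B, C, D, E}; {A}⁺ = {A} — none reach the full schema.
No other minimal superkey exists.

{A, C}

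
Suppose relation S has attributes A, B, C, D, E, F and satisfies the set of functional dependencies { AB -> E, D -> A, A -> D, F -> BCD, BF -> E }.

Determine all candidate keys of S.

{F}

Attribute F never appears on the right-hand side of any dependency, so F must belong to every candidate key.
{F}⁺ = {A, B, C, D, E, F}, which is all of the schema, so {F} is the only candidate key.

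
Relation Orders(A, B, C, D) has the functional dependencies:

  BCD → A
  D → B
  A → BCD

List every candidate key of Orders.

A; CD

{A}⁺: A→BCD adds B, C, D → {A, B, C, D}.
{C, D}⁺: D→B adds B; BCD→A adds A → {A, B, C, D}. Minimal: {D}⁺ = {B, D}; {C}⁺ = {C} — none reach the full schema.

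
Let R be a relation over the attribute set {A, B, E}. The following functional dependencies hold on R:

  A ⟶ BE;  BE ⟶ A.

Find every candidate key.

A; BE

{A}⁺: A→BE adds B, E → {A, B, E}.
{B, E}⁺: BE→A adds A → {A, B, E}. Minimal: {E}⁺ = {E}; {B}⁺ = {B} — none reach the full schema.
Any other superkey contains one of these as a subset, so there are no further candidate keys.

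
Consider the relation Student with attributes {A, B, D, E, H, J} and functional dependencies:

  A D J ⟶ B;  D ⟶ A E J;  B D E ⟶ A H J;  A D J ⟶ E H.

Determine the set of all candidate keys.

Attribute D never appears on the right-hand side of any dependency, so D must belong to every candidate key.
{D}⁺ = {A, B, D, E, H, J}, which is all of the schema, so {D} is the only candidate key.

{D}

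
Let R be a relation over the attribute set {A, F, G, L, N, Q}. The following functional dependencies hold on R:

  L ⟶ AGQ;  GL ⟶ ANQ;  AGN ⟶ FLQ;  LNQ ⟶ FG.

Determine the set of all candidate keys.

(L), (A, G, N)

{L}⁺: L→AGQ adds A, G, Q; GL→ANQ adds N; AGN→FLQ adds F → {A, F, G, L, N, Q}.
{A, G, N}⁺: AGN→FLQ adds F, L, Q → {A, F, G, L, N, Q}.
Any other superkey contains one of these as a subset, so there are no further candidate keys.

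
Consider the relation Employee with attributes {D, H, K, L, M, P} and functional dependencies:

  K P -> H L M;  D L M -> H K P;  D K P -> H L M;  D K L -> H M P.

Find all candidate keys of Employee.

{D, K, L}⁺: DKL→HMP adds H, M, P → {D, H, K, L, M, P}.
{D, K, P}⁺: KP→HLM adds H, L, M → {D, H, K, L, M, P}.
{D, L, M}⁺: DLM→HKP adds H, K, P → {D, H, K, L, M, P}.
Any other superkey contains one of these as a subset, so there are no further candidate keys.

{D, K, L}, {D, K, P}, {D, L, M}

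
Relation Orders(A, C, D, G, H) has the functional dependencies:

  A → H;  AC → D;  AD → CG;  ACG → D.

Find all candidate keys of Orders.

{A, C}; {A, D}

Attribute A never appears on the right-hand side of any dependency, so A must belong to every candidate key.
{A}⁺ = {A, H}, which is not all of the schema, so we must add further attributes.
{A, C}⁺: A→H adds H; AC→D adds D; AD→CG adds G → {A, C, D, G, H}. Minimal: {C}⁺ = {C}; {A}⁺ = {A, H} — none reach the full schema.
{A, D}⁺: A→H adds H; AD→CG adds C, G → {A, C, D, G, H}. Minimal: {D}⁺ = {D}; {A}⁺ = {A, H} — none reach the full schema.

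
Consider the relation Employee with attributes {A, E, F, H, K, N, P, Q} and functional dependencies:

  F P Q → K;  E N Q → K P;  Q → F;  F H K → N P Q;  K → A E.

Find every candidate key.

Attribute H never appears on the right-hand side of any dependency, so H must belong to every candidate key.
{H}⁺ = {H}, which is not all of the schema, so we must add further attributes.
{F, H, K}⁺: FHK→NPQ adds N, P, Q; K→AE adds A, E → {A, E, F, H, K, N, P, Q}. Minimal: {H, K}⁺ = {A, E, H, K}; {F, K}⁺ = {A, E, F, K}; {F, H}⁺ = {F, H} — none reach the full schema.
{H, K, Q}⁺: Q→F adds F; FHK→NPQ adds N, P; K→AE adds A, E → {A, E, F, H, K, N, P, Q}. Minimal: {K, Q}⁺ = {A, E, F, K, Q}; {H, Q}⁺ = {F, H, Q}; {H, K}⁺ = {A, E, H, K} — none reach the full schema.
{H, P, Q}⁺: Q→F adds F; FPQ→K adds K; FHK→NPQ adds N; K→AE adds A, E → {A, E, F, H, K, N, P, Q}. Minimal: {P, Q}⁺ = {A, E, F, K, P, Q}; {H, Q}⁺ = {F, H, Q}; {H, P}⁺ = {H, P} — none reach the full schema.
{E, H, N, Q}⁺: ENQ→KP adds K, P; Q→F adds F; K→AE adds A → {A, E, F, H, K, N, P, Q}. Minimal: {H, N, Q}⁺ = {F, H, N, Q}; {E, N, Q}⁺ = {A, E, F, K, N, P, Q}; {E, H, Q}⁺ = {E, F, H, Q}; … — none reach the full schema.
Any other superkey contains one of these as a subset, so there are no further candidate keys.

{F, H, K}, {H, K, Q}, {H, P, Q}, {E, H, N, Q}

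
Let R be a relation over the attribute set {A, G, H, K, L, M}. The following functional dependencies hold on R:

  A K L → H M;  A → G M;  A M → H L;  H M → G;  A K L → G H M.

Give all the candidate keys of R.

AK

Attributes A, K never appear on any right-hand side, so every candidate key must contain {A, K}.
{A, K}⁺ = {A, G, H, K, L, M}, which is all of the schema, so {A, K} is the only candidate key.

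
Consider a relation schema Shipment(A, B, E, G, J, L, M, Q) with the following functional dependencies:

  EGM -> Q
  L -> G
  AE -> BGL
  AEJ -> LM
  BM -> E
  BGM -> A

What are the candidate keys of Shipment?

{A, E, J}; {A, B, J, M}; {B, G, J, M}; {B, J, L, M}

Attribute J never appears on the right-hand side of any dependency, so J must belong to every candidate key.
{J}⁺ = {J}, which is not all of the schema, so we must add further attributes.
{A, E, J}⁺: AE→BGL adds B, G, L; AEJ→LM adds M; EGM→Q adds Q → {A, B, E, G, J, L, M, Q}.
{A, B, J, M}⁺: BM→E adds E; AE→BGL adds G, L; EGM→Q adds Q → {A, B, E, G, J, L, M, Q}.
{B, G, J, M}⁺: BM→E adds E; BGM→A adds A; EGM→Q adds Q; AE→BGL adds L → {A, B, E, G, J, L, M, Q}.
{B, J, L, M}⁺: L→G adds G; BM→E adds E; BGM→A adds A; EGM→Q adds Q → {A, B, E, G, J, L, M, Q}.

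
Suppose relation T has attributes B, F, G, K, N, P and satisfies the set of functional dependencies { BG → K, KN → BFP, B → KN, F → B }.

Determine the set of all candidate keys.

{B, G}⁺: BG→K adds K; B→KN adds N; KN→BFP adds F, P → {B, F, G, K, N, P}. Minimal: {G}⁺ = {G}; {B}⁺ = {B, F, K, N, P} — none reach the full schema.
{F, G}⁺: F→B adds B; BG→K adds K; B→KN adds N; KN→BFP adds P → {B, F, G, K, N, P}. Minimal: {G}⁺ = {G}; {F}⁺ = {B, F, K, N, P} — none reach the full schema.
{G, K, N}⁺: KN→BFP adds B, F, P → {B, F, G, K, N, P}. Minimal: {K, N}⁺ = {B, F, K, N, P}; {G, N}⁺ = {G, N}; {G, K}⁺ = {G, K} — none reach the full schema.
Any other superkey contains one of these as a subset, so there are no further candidate keys.

BG, FG, GKN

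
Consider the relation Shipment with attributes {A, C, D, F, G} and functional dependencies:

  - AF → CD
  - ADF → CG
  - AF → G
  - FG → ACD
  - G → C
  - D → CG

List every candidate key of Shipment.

(A, F), (D, F), (F, G)

Attribute F never appears on the right-hand side of any dependency, so F must belong to every candidate key.
{F}⁺ = {F}, which is not all of the schema, so we must add further attributes.
{A, F}⁺: AF→CD adds C, D; ADF→CG adds G → {A, C, D, F, G}. Minimal: {F}⁺ = {F}; {A}⁺ = {A} — none reach the full schema.
{D, F}⁺: D→CG adds C, G; FG→ACD adds A → {A, C, D, F, G}. Minimal: {F}⁺ = {F}; {D}⁺ = {C, D, G} — none reach the full schema.
{F, G}⁺: FG→ACD adds A, C, D → {A, C, D, F, G}. Minimal: {G}⁺ = {C, G}; {F}⁺ = {F} — none reach the full schema.
Any other superkey contains one of these as a subset, so there are no further candidate keys.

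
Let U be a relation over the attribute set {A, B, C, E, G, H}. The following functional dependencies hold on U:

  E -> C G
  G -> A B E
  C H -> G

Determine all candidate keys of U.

Attribute H never appears on the right-hand side of any dependency, so H must belong to every candidate key.
{H}⁺ = {H}, which is not all of the schema, so we must add further attributes.
{C, H}⁺: CH→G adds G; G→ABE adds A, B, E → {A, B, C, E, G, H}. Minimal: {H}⁺ = {H}; {C}⁺ = {C} — none reach the full schema.
{E, H}⁺: E→CG adds C, G; G→ABE adds A, B → {A, B, C, E, G, H}. Minimal: {H}⁺ = {H}; {E}⁺ = {A, B, C, E, G} — none reach the full schema.
{G, H}⁺: G→ABE adds A, B, E; E→CG adds C → {A, B, C, E, G, H}. Minimal: {H}⁺ = {H}; {G}⁺ = {A, B, C, E, G} — none reach the full schema.
Any other superkey contains one of these as a subset, so there are no further candidate keys.

{C, H}, {E, H}, {G, H}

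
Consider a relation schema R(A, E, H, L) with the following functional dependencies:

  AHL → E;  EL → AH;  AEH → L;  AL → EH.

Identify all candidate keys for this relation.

AL; EL; AEH

{A, L}⁺: AL→EH adds E, H → {A, E, H, L}.
{E, L}⁺: EL→AH adds A, H → {A, E, H, L}.
{A, E, H}⁺: AEH→L adds L → {A, E, H, L}.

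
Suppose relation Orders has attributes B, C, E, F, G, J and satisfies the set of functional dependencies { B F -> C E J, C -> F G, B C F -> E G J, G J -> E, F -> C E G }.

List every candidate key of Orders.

{B, C}⁺: C→FG adds F, G; BCF→EGJ adds E, J → {B, C, E, F, G, J}. Minimal: {C}⁺ = {C, E, F, G}; {B}⁺ = {B} — none reach the full schema.
{B, F}⁺: BF→CEJ adds C, E, J; C→FG adds G → {B, C, E, F, G, J}. Minimal: {F}⁺ = {C, E, F, G}; {B}⁺ = {B} — none reach the full schema.

BC; BF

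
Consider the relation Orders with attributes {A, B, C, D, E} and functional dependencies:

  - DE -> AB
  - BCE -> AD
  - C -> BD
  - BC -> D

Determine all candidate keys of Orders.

Attributes C, E never appear on any right-hand side, so every candidate key must contain {C, E}.
{C, E}⁺ = {A, B, C, D, E}, which is all of the schema, so {C, E} is the only candidate key.

{C, E}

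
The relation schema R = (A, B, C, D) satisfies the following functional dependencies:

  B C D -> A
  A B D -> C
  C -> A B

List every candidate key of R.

CD, ABD

Attribute D never appears on the right-hand side of any dependency, so D must belong to every candidate key.
{D}⁺ = {D}, which is not all of the schema, so we must add further attributes.
{C, D}⁺: C→AB adds A, B → {A, B, C, D}.
{A, B, D}⁺: ABD→C adds C → {A, B, C, D}.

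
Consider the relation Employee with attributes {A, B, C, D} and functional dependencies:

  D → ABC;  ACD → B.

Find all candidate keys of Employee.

{D}⁺: D→ABC adds A, B, C → {A, B, C, D}.

{D}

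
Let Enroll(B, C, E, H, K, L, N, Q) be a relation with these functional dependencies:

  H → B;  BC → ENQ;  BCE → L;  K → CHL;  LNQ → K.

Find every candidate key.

{K}⁺: K→CHL adds C, H, L; H→B adds B; BC→ENQ adds E, N, Q → {B, C, E, H, K, L, N, Q}.
{B, C}⁺: BC→ENQ adds E, N, Q; BCE→L adds L; LNQ→K adds K; K→CHL adds H → {B, C, E, H, K, L, N, Q}. Minimal: {C}⁺ = {C}; {B}⁺ = {B} — none reach the full schema.
{C, H}⁺: H→B adds B; BC→ENQ adds E, N, Q; BCE→L adds L; LNQ→K adds K → {B, C, E, H, K, L, N, Q}. Minimal: {H}⁺ = {B, H}; {C}⁺ = {C} — none reach the full schema.
{L, N, Q}⁺: LNQ→K adds K; K→CHL adds C, H; H→B adds B; BC→ENQ adds E → {B, C, E, H, K, L, N, Q}. Minimal: {N, Q}⁺ = {N, Q}; {L, Q}⁺ = {L, Q}; {L, N}⁺ = {L, N} — none reach the full schema.
Any other superkey contains one of these as a subset, so there are no further candidate keys.

{K}, {B, C}, {C, H}, {L, N, Q}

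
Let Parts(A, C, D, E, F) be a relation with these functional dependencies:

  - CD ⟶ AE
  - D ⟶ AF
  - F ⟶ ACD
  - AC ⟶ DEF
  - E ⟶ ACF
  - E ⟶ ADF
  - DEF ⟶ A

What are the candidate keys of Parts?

(D), (E), (F), (A, C)

{D}⁺: D→AF adds A, F; F→ACD adds C; AC→DEF adds E → {A, C, D, E, F}.
{E}⁺: E→ACF adds A, C, F; E→ADF adds D → {A, C, D, E, F}.
{F}⁺: F→ACD adds A, C, D; AC→DEF adds E → {A, C, D, E, F}.
{A, C}⁺: AC→DEF adds D, E, F → {A, C, D, E, F}. Minimal: {C}⁺ = {C}; {A}⁺ = {A} — none reach the full schema.
Any other superkey contains one of these as a subset, so there are no further candidate keys.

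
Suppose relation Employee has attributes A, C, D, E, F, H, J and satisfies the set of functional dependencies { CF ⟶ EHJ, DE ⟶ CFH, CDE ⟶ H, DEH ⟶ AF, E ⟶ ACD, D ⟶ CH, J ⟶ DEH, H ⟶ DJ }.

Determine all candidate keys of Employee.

{D}⁺: D→CH adds C, H; H→DJ adds J; J→DEH adds E; DE→CFH adds F; DEH→AF adds A → {A, C, D, E, F, H, J}.
{E}⁺: E→ACD adds A, C, D; D→CH adds H; H→DJ adds J; DE→CFH adds F → {A, C, D, E, F, H, J}.
{H}⁺: H→DJ adds D, J; D→CH adds C; J→DEH adds E; DE→CFH adds F; DEH→AF adds A → {A, C, D, E, F, H, J}.
{J}⁺: J→DEH adds D, E, H; DE→CFH adds C, F; DEH→AF adds A → {A, C, D, E, F, H, J}.
{C, F}⁺: CF→EHJ adds E, H, J; E→ACD adds A, D → {A, C, D, E, F, H, J}. Minimal: {F}⁺ = {F}; {C}⁺ = {C} — none reach the full schema.

{D}; {E}; {H}; {J}; {C, F}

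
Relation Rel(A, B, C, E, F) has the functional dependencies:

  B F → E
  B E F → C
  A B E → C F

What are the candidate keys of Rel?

{A, B, E}, {A, B, F}

Attributes A, B never appear on any right-hand side, so every candidate key must contain {A, B}.
{A, B}⁺ = {A, B}, which is not all of the schema, so we must add further attributes.
{A, B, E}⁺: ABE→CF adds C, F → {A, B, C, E, F}. Minimal: {B, E}⁺ = {B, E}; {A, E}⁺ = {A, E}; {A, B}⁺ = {A, B} — none reach the full schema.
{A, B, F}⁺: BF→E adds E; BEF→C adds C → {A, B, C, E, F}. Minimal: {B, F}⁺ = {B, C, E, F}; {A, F}⁺ = {A, F}; {A, B}⁺ = {A, B} — none reach the full schema.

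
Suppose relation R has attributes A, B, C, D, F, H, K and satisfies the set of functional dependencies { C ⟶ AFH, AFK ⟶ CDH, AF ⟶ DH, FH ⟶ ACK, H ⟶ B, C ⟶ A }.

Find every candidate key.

{C}, {A, F}, {F, H}

{C}⁺: C→AFH adds A, F, H; AF→DH adds D; FH→ACK adds K; H→B adds B → {A, B, C, D, F, H, K}.
{A, F}⁺: AF→DH adds D, H; FH→ACK adds C, K; H→B adds B → {A, B, C, D, F, H, K}. Minimal: {F}⁺ = {F}; {A}⁺ = {A} — none reach the full schema.
{F, H}⁺: FH→ACK adds A, C, K; H→B adds B; AFK→CDH adds D → {A, B, C, D, F, H, K}. Minimal: {H}⁺ = {B, H}; {F}⁺ = {F} — none reach the full schema.
Any other superkey contains one of these as a subset, so there are no further candidate keys.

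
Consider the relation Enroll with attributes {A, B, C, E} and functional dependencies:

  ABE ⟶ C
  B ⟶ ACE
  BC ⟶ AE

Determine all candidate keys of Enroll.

{B}⁺: B→ACE adds A, C, E → {A, B, C, E}.
No other minimal superkey exists.

(B)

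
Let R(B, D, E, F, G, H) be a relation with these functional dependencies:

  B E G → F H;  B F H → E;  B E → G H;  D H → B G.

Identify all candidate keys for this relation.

BDE; DEH; DFH

Attribute D never appears on the right-hand side of any dependency, so D must belong to every candidate key.
{D}⁺ = {D}, which is not all of the schema, so we must add further attributes.
{B, D, E}⁺: BE→GH adds G, H; BEG→FH adds F → {B, D, E, F, G, H}.
{D, E, H}⁺: DH→BG adds B, G; BEG→FH adds F → {B, D, E, F, G, H}.
{D, F, H}⁺: DH→BG adds B, G; BFH→E adds E → {B, D, E, F, G, H}.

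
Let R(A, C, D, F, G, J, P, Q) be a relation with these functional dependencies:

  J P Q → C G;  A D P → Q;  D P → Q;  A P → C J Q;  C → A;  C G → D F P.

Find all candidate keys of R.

(A, P), (C, G), (C, P), (D, J, P), (J, P, Q)

{A, P}⁺: AP→CJQ adds C, J, Q; JPQ→CG adds G; CG→DFP adds D, F → {A, C, D, F, G, J, P, Q}. Minimal: {P}⁺ = {P}; {A}⁺ = {A} — none reach the full schema.
{C, G}⁺: C→A adds A; CG→DFP adds D, F, P; ADP→Q adds Q; AP→CJQ adds J → {A, C, D, F, G, J, P, Q}. Minimal: {G}⁺ = {G}; {C}⁺ = {A, C} — none reach the full schema.
{C, P}⁺: C→A adds A; AP→CJQ adds J, Q; JPQ→CG adds G; CG→DFP adds D, F → {A, C, D, F, G, J, P, Q}. Minimal: {P}⁺ = {P}; {C}⁺ = {A, C} — none reach the full schema.
{D, J, P}⁺: DP→Q adds Q; JPQ→CG adds C, G; C→A adds A; CG→DFP adds F → {A, C, D, F, G, J, P, Q}. Minimal: {J, P}⁺ = {J, P}; {D, P}⁺ = {D, P, Q}; {D, J}⁺ = {D, J} — none reach the full schema.
{J, P, Q}⁺: JPQ→CG adds C, G; C→A adds A; CG→DFP adds D, F → {A, C, D, F, G, J, P, Q}. Minimal: {P, Q}⁺ = {P, Q}; {J, Q}⁺ = {J, Q}; {J, P}⁺ = {J, P} — none reach the full schema.
Any other superkey contains one of these as a subset, so there are no further candidate keys.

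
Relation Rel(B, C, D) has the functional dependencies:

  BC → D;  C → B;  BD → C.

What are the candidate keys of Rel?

C; BD

{C}⁺: C→B adds B; BC→D adds D → {B, C, D}.
{B, D}⁺: BD→C adds C → {B, C, D}. Minimal: {D}⁺ = {D}; {B}⁺ = {B} — none reach the full schema.
Any other superkey contains one of these as a subset, so there are no further candidate keys.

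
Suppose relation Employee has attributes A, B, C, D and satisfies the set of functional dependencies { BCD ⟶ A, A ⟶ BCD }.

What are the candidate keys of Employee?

{A}⁺: A→BCD adds B, C, D → {A, B, C, D}.
{B, C, D}⁺: BCD→A adds A → {A, B, C, D}.
Any other superkey contains one of these as a subset, so there are no further candidate keys.

A, BCD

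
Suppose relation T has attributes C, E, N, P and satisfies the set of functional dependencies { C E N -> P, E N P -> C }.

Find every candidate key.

{C, E, N}, {E, N, P}

Attributes E, N never appear on any right-hand side, so every candidate key must contain {E, N}.
{E, N}⁺ = {E, N}, which is not all of the schema, so we must add further attributes.
{C, E, N}⁺: CEN→P adds P → {C, E, N, P}. Minimal: {E, N}⁺ = {E, N}; {C, N}⁺ = {C, N}; {C, E}⁺ = {C, E} — none reach the full schema.
{E, N, P}⁺: ENP→C adds C → {C, E, N, P}. Minimal: {N, P}⁺ = {N, P}; {E, P}⁺ = {E, P}; {E, N}⁺ = {E, N} — none reach the full schema.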